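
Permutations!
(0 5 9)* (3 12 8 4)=(0 5 9)(3 12 8 4)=[5, 1, 2, 12, 3, 9, 6, 7, 4, 0, 10, 11, 8]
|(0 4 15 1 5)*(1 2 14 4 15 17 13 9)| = 10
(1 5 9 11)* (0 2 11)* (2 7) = (0 7 2 11 1 5 9) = [7, 5, 11, 3, 4, 9, 6, 2, 8, 0, 10, 1]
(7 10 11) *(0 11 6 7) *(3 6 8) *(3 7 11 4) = (0 4 3 6 11)(7 10 8) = [4, 1, 2, 6, 3, 5, 11, 10, 7, 9, 8, 0]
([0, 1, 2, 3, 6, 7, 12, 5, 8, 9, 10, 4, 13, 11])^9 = [0, 1, 2, 3, 11, 7, 4, 5, 8, 9, 10, 13, 6, 12]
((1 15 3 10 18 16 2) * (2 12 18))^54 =((1 15 3 10 2)(12 18 16))^54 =(18)(1 2 10 3 15)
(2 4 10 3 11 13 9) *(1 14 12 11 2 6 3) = (1 14 12 11 13 9 6 3 2 4 10) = [0, 14, 4, 2, 10, 5, 3, 7, 8, 6, 1, 13, 11, 9, 12]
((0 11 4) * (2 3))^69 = (11)(2 3)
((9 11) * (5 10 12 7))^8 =((5 10 12 7)(9 11))^8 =(12)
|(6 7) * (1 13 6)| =|(1 13 6 7)| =4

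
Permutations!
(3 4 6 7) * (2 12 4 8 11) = [0, 1, 12, 8, 6, 5, 7, 3, 11, 9, 10, 2, 4] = (2 12 4 6 7 3 8 11)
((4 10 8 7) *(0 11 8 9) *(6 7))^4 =(0 7)(4 11)(6 9)(8 10)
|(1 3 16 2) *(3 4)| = 5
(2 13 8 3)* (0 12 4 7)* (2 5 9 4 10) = (0 12 10 2 13 8 3 5 9 4 7) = [12, 1, 13, 5, 7, 9, 6, 0, 3, 4, 2, 11, 10, 8]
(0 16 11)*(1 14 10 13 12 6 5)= (0 16 11)(1 14 10 13 12 6 5)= [16, 14, 2, 3, 4, 1, 5, 7, 8, 9, 13, 0, 6, 12, 10, 15, 11]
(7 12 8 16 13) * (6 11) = (6 11)(7 12 8 16 13) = [0, 1, 2, 3, 4, 5, 11, 12, 16, 9, 10, 6, 8, 7, 14, 15, 13]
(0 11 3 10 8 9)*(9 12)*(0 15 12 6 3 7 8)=(0 11 7 8 6 3 10)(9 15 12)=[11, 1, 2, 10, 4, 5, 3, 8, 6, 15, 0, 7, 9, 13, 14, 12]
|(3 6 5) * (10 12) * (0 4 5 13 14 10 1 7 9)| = 12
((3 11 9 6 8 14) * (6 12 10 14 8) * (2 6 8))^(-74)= ((2 6 8)(3 11 9 12 10 14))^(-74)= (2 6 8)(3 10 9)(11 14 12)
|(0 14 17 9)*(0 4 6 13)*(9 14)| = |(0 9 4 6 13)(14 17)| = 10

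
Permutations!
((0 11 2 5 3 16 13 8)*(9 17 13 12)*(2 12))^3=(0 9 8 12 13 11 17)(2 16 3 5)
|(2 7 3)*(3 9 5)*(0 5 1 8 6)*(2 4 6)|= |(0 5 3 4 6)(1 8 2 7 9)|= 5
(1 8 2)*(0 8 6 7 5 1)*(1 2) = [8, 6, 0, 3, 4, 2, 7, 5, 1] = (0 8 1 6 7 5 2)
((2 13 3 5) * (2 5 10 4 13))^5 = (3 10 4 13)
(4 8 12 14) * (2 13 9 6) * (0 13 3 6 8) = (0 13 9 8 12 14 4)(2 3 6) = [13, 1, 3, 6, 0, 5, 2, 7, 12, 8, 10, 11, 14, 9, 4]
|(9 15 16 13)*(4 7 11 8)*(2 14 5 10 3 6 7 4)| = |(2 14 5 10 3 6 7 11 8)(9 15 16 13)| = 36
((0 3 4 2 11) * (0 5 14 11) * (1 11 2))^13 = (0 5 4 2 11 3 14 1)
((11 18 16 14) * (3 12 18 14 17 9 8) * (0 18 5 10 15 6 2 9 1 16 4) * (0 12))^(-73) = (0 3 8 9 2 6 15 10 5 12 4 18)(1 17 16)(11 14)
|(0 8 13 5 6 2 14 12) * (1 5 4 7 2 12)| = |(0 8 13 4 7 2 14 1 5 6 12)| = 11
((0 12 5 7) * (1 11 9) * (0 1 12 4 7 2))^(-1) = (0 2 5 12 9 11 1 7 4)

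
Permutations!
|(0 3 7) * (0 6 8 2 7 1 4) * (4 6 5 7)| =|(0 3 1 6 8 2 4)(5 7)| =14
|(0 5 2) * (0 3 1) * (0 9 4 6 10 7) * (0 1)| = |(0 5 2 3)(1 9 4 6 10 7)| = 12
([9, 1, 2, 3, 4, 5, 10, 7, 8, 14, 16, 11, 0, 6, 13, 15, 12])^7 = [12, 1, 2, 3, 4, 5, 13, 7, 8, 0, 6, 11, 16, 14, 9, 15, 10]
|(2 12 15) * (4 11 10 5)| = 12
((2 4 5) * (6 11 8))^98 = ((2 4 5)(6 11 8))^98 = (2 5 4)(6 8 11)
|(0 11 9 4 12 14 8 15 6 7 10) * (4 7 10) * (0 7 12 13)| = |(0 11 9 12 14 8 15 6 10 7 4 13)| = 12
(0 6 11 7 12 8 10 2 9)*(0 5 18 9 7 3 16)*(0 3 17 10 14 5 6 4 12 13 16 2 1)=[4, 0, 7, 2, 12, 18, 11, 13, 14, 6, 1, 17, 8, 16, 5, 15, 3, 10, 9]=(0 4 12 8 14 5 18 9 6 11 17 10 1)(2 7 13 16 3)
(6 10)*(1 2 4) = (1 2 4)(6 10) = [0, 2, 4, 3, 1, 5, 10, 7, 8, 9, 6]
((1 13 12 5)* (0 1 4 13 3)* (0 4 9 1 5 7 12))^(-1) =(0 13 4 3 1 9 5)(7 12) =((0 5 9 1 3 4 13)(7 12))^(-1)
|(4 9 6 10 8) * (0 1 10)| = 7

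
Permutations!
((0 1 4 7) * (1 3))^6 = ((0 3 1 4 7))^6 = (0 3 1 4 7)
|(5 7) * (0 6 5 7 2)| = 4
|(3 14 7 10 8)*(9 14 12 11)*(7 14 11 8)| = 6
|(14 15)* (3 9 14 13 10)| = |(3 9 14 15 13 10)| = 6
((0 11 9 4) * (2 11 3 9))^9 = ((0 3 9 4)(2 11))^9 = (0 3 9 4)(2 11)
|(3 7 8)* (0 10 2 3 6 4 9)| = 9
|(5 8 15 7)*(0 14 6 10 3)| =20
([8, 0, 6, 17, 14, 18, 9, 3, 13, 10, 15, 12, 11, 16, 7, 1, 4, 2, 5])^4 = (18)(0 4 17 10 8 14 2 15 13 7 6 1 16 3 9)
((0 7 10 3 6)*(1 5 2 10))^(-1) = (0 6 3 10 2 5 1 7)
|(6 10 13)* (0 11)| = |(0 11)(6 10 13)| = 6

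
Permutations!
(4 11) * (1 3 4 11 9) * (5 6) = (11)(1 3 4 9)(5 6) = [0, 3, 2, 4, 9, 6, 5, 7, 8, 1, 10, 11]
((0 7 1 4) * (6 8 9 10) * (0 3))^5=(6 8 9 10)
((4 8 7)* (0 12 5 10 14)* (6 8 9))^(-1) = (0 14 10 5 12)(4 7 8 6 9)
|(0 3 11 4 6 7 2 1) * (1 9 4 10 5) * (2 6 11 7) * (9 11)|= |(0 3 7 6 2 11 10 5 1)(4 9)|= 18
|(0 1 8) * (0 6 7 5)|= 6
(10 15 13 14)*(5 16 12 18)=[0, 1, 2, 3, 4, 16, 6, 7, 8, 9, 15, 11, 18, 14, 10, 13, 12, 17, 5]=(5 16 12 18)(10 15 13 14)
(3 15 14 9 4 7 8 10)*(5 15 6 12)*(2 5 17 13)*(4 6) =[0, 1, 5, 4, 7, 15, 12, 8, 10, 6, 3, 11, 17, 2, 9, 14, 16, 13] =(2 5 15 14 9 6 12 17 13)(3 4 7 8 10)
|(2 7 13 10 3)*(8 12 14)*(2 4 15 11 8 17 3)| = 8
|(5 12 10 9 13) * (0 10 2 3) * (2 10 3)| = 10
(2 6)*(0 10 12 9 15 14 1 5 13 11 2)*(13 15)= (0 10 12 9 13 11 2 6)(1 5 15 14)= [10, 5, 6, 3, 4, 15, 0, 7, 8, 13, 12, 2, 9, 11, 1, 14]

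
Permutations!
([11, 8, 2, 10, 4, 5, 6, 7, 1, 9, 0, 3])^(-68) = (11)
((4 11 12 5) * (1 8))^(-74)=(4 12)(5 11)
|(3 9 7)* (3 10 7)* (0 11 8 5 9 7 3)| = |(0 11 8 5 9)(3 7 10)| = 15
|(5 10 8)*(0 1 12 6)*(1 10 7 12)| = |(0 10 8 5 7 12 6)| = 7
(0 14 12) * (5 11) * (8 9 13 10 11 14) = [8, 1, 2, 3, 4, 14, 6, 7, 9, 13, 11, 5, 0, 10, 12] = (0 8 9 13 10 11 5 14 12)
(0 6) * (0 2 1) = [6, 0, 1, 3, 4, 5, 2] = (0 6 2 1)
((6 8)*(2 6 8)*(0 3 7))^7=((8)(0 3 7)(2 6))^7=(8)(0 3 7)(2 6)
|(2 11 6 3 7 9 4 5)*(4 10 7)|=|(2 11 6 3 4 5)(7 9 10)|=6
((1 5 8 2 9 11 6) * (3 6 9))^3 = ((1 5 8 2 3 6)(9 11))^3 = (1 2)(3 5)(6 8)(9 11)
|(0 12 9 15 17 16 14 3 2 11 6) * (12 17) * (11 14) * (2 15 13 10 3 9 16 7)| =|(0 17 7 2 14 9 13 10 3 15 12 16 11 6)| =14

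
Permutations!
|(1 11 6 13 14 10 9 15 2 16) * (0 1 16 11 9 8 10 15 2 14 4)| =8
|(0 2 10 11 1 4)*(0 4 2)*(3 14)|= 4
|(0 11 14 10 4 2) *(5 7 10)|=8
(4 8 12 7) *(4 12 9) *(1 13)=(1 13)(4 8 9)(7 12)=[0, 13, 2, 3, 8, 5, 6, 12, 9, 4, 10, 11, 7, 1]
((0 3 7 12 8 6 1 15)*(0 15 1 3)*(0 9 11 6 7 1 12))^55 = ((15)(0 9 11 6 3 1 12 8 7))^55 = (15)(0 9 11 6 3 1 12 8 7)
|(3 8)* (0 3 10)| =|(0 3 8 10)| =4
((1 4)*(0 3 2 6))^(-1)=(0 6 2 3)(1 4)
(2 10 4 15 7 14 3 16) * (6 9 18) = (2 10 4 15 7 14 3 16)(6 9 18) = [0, 1, 10, 16, 15, 5, 9, 14, 8, 18, 4, 11, 12, 13, 3, 7, 2, 17, 6]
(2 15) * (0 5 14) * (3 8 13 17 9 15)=[5, 1, 3, 8, 4, 14, 6, 7, 13, 15, 10, 11, 12, 17, 0, 2, 16, 9]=(0 5 14)(2 3 8 13 17 9 15)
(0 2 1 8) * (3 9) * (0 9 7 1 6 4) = (0 2 6 4)(1 8 9 3 7) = [2, 8, 6, 7, 0, 5, 4, 1, 9, 3]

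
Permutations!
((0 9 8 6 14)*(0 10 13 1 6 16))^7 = (0 16 8 9)(1 14 13 6 10)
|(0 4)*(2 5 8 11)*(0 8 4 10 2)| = |(0 10 2 5 4 8 11)| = 7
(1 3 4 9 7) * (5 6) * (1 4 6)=(1 3 6 5)(4 9 7)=[0, 3, 2, 6, 9, 1, 5, 4, 8, 7]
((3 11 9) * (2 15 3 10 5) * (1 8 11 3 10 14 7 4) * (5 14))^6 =((1 8 11 9 5 2 15 10 14 7 4))^6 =(1 15 8 10 11 14 9 7 5 4 2)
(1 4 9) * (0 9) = (0 9 1 4) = [9, 4, 2, 3, 0, 5, 6, 7, 8, 1]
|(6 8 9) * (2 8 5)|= |(2 8 9 6 5)|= 5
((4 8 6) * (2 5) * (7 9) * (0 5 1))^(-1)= (0 1 2 5)(4 6 8)(7 9)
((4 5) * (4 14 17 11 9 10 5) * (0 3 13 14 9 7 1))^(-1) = ((0 3 13 14 17 11 7 1)(5 9 10))^(-1) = (0 1 7 11 17 14 13 3)(5 10 9)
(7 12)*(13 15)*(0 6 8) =(0 6 8)(7 12)(13 15) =[6, 1, 2, 3, 4, 5, 8, 12, 0, 9, 10, 11, 7, 15, 14, 13]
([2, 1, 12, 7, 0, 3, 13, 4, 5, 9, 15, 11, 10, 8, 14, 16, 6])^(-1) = (0 4 7 3 5 8 13 6 16 15 10 12 2)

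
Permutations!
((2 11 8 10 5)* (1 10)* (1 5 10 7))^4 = (11) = ((1 7)(2 11 8 5))^4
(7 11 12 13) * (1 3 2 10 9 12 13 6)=(1 3 2 10 9 12 6)(7 11 13)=[0, 3, 10, 2, 4, 5, 1, 11, 8, 12, 9, 13, 6, 7]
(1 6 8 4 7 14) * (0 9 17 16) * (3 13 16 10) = [9, 6, 2, 13, 7, 5, 8, 14, 4, 17, 3, 11, 12, 16, 1, 15, 0, 10] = (0 9 17 10 3 13 16)(1 6 8 4 7 14)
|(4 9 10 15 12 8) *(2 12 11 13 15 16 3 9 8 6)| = 12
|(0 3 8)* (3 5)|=4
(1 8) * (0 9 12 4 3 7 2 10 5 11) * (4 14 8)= (0 9 12 14 8 1 4 3 7 2 10 5 11)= [9, 4, 10, 7, 3, 11, 6, 2, 1, 12, 5, 0, 14, 13, 8]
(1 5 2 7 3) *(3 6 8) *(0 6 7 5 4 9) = (0 6 8 3 1 4 9)(2 5) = [6, 4, 5, 1, 9, 2, 8, 7, 3, 0]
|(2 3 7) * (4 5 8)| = 3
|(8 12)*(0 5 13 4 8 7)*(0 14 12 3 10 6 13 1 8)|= 9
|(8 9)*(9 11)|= 3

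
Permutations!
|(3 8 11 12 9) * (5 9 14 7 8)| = |(3 5 9)(7 8 11 12 14)| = 15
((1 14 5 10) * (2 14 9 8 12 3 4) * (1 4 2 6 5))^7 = ((1 9 8 12 3 2 14)(4 6 5 10))^7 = (14)(4 10 5 6)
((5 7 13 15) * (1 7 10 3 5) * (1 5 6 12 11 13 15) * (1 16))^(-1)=((1 7 15 5 10 3 6 12 11 13 16))^(-1)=(1 16 13 11 12 6 3 10 5 15 7)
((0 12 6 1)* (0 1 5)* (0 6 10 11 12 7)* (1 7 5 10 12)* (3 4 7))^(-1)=(12)(0 7 4 3 1 11 10 6 5)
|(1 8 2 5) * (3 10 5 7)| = 7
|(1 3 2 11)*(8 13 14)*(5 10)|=12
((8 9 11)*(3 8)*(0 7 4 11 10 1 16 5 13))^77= (0 8 5 11 1 7 9 13 3 16 4 10)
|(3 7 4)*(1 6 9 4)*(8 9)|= 7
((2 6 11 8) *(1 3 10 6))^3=(1 6 2 10 8 3 11)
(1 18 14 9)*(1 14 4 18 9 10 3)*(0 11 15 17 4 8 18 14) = [11, 9, 2, 1, 14, 5, 6, 7, 18, 0, 3, 15, 12, 13, 10, 17, 16, 4, 8] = (0 11 15 17 4 14 10 3 1 9)(8 18)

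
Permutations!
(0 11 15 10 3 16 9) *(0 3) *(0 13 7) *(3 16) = [11, 1, 2, 3, 4, 5, 6, 0, 8, 16, 13, 15, 12, 7, 14, 10, 9] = (0 11 15 10 13 7)(9 16)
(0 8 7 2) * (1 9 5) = (0 8 7 2)(1 9 5) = [8, 9, 0, 3, 4, 1, 6, 2, 7, 5]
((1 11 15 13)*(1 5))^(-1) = (1 5 13 15 11)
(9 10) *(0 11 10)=[11, 1, 2, 3, 4, 5, 6, 7, 8, 0, 9, 10]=(0 11 10 9)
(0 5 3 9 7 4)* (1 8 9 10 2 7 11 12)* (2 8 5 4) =(0 4)(1 5 3 10 8 9 11 12)(2 7) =[4, 5, 7, 10, 0, 3, 6, 2, 9, 11, 8, 12, 1]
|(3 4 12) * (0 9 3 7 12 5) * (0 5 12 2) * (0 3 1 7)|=8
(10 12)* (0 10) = [10, 1, 2, 3, 4, 5, 6, 7, 8, 9, 12, 11, 0] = (0 10 12)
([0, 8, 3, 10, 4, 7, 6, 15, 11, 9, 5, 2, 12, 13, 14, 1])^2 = (1 11 3 5 15 8 2 10 7)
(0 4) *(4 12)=[12, 1, 2, 3, 0, 5, 6, 7, 8, 9, 10, 11, 4]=(0 12 4)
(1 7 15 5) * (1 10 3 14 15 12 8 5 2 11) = (1 7 12 8 5 10 3 14 15 2 11) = [0, 7, 11, 14, 4, 10, 6, 12, 5, 9, 3, 1, 8, 13, 15, 2]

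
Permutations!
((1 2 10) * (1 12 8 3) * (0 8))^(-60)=(0 1 12 3 10 8 2)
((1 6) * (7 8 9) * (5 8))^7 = ((1 6)(5 8 9 7))^7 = (1 6)(5 7 9 8)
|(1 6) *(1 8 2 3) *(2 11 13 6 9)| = 4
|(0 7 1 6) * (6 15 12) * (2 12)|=|(0 7 1 15 2 12 6)|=7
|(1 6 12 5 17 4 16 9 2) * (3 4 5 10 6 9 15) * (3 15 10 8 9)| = 10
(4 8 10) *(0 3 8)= (0 3 8 10 4)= [3, 1, 2, 8, 0, 5, 6, 7, 10, 9, 4]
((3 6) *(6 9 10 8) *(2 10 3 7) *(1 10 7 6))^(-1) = (1 8 10)(2 7)(3 9)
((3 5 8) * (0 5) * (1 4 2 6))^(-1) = (0 3 8 5)(1 6 2 4)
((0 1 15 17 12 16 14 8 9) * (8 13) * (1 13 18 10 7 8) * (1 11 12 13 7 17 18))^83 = (0 9 8 7)(1 10 11 14 18 13 16 15 17 12)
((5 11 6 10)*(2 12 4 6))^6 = (2 11 5 10 6 4 12)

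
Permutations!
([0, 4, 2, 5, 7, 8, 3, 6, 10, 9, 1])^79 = [0, 10, 2, 6, 1, 3, 7, 4, 5, 9, 8]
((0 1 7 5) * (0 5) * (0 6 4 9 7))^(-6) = ((0 1)(4 9 7 6))^(-6) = (4 7)(6 9)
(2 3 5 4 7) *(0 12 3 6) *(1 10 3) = (0 12 1 10 3 5 4 7 2 6) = [12, 10, 6, 5, 7, 4, 0, 2, 8, 9, 3, 11, 1]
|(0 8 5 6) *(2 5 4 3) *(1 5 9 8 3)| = 9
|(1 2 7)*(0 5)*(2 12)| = 4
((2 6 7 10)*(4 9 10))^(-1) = (2 10 9 4 7 6)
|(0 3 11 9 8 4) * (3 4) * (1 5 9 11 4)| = 7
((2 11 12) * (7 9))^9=(12)(7 9)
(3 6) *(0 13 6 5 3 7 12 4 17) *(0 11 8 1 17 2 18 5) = (0 13 6 7 12 4 2 18 5 3)(1 17 11 8) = [13, 17, 18, 0, 2, 3, 7, 12, 1, 9, 10, 8, 4, 6, 14, 15, 16, 11, 5]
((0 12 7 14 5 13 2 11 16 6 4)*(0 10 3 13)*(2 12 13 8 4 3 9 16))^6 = (3 6 16 9 10 4 8) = ((0 13 12 7 14 5)(2 11)(3 8 4 10 9 16 6))^6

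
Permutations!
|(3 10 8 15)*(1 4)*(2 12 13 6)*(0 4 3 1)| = |(0 4)(1 3 10 8 15)(2 12 13 6)| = 20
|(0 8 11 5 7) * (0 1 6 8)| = |(1 6 8 11 5 7)| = 6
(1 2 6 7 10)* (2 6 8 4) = (1 6 7 10)(2 8 4) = [0, 6, 8, 3, 2, 5, 7, 10, 4, 9, 1]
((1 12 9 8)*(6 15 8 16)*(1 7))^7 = ((1 12 9 16 6 15 8 7))^7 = (1 7 8 15 6 16 9 12)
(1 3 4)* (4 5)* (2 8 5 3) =(1 2 8 5 4) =[0, 2, 8, 3, 1, 4, 6, 7, 5]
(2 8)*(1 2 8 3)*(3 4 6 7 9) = [0, 2, 4, 1, 6, 5, 7, 9, 8, 3] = (1 2 4 6 7 9 3)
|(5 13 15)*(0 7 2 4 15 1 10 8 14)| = 11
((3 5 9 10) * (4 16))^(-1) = ((3 5 9 10)(4 16))^(-1) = (3 10 9 5)(4 16)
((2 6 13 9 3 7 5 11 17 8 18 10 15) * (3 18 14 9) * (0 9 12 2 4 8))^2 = ((0 9 18 10 15 4 8 14 12 2 6 13 3 7 5 11 17))^2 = (0 18 15 8 12 6 3 5 17 9 10 4 14 2 13 7 11)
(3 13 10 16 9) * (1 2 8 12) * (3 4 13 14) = [0, 2, 8, 14, 13, 5, 6, 7, 12, 4, 16, 11, 1, 10, 3, 15, 9] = (1 2 8 12)(3 14)(4 13 10 16 9)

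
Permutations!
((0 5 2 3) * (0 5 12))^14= ((0 12)(2 3 5))^14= (12)(2 5 3)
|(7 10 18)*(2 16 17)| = |(2 16 17)(7 10 18)| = 3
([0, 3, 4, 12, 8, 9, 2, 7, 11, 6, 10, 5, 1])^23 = (1 12 3)(2 8 5 6 4 11 9)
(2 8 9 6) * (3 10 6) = (2 8 9 3 10 6) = [0, 1, 8, 10, 4, 5, 2, 7, 9, 3, 6]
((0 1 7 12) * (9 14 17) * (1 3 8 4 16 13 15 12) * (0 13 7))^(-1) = ((0 3 8 4 16 7 1)(9 14 17)(12 13 15))^(-1) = (0 1 7 16 4 8 3)(9 17 14)(12 15 13)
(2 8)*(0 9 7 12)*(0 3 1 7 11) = (0 9 11)(1 7 12 3)(2 8) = [9, 7, 8, 1, 4, 5, 6, 12, 2, 11, 10, 0, 3]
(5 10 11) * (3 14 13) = (3 14 13)(5 10 11) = [0, 1, 2, 14, 4, 10, 6, 7, 8, 9, 11, 5, 12, 3, 13]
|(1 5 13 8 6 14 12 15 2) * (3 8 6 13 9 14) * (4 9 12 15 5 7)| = 28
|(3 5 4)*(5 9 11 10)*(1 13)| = |(1 13)(3 9 11 10 5 4)| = 6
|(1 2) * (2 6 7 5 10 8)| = |(1 6 7 5 10 8 2)| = 7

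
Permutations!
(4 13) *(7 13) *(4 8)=[0, 1, 2, 3, 7, 5, 6, 13, 4, 9, 10, 11, 12, 8]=(4 7 13 8)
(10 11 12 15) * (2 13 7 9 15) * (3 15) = (2 13 7 9 3 15 10 11 12) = [0, 1, 13, 15, 4, 5, 6, 9, 8, 3, 11, 12, 2, 7, 14, 10]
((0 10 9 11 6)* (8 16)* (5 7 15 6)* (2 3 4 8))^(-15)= ((0 10 9 11 5 7 15 6)(2 3 4 8 16))^(-15)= (16)(0 10 9 11 5 7 15 6)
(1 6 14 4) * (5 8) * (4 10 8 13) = [0, 6, 2, 3, 1, 13, 14, 7, 5, 9, 8, 11, 12, 4, 10] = (1 6 14 10 8 5 13 4)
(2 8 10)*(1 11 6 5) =[0, 11, 8, 3, 4, 1, 5, 7, 10, 9, 2, 6] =(1 11 6 5)(2 8 10)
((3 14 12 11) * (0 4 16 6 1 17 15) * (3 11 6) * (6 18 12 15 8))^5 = (0 15 14 3 16 4)(1 17 8 6)(12 18)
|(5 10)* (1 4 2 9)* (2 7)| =10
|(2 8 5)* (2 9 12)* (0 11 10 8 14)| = |(0 11 10 8 5 9 12 2 14)| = 9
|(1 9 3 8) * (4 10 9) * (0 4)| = 7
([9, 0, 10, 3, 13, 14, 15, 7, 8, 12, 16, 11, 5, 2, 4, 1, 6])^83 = (0 4 6 12 2 1 14 16 9 13 15 5 10)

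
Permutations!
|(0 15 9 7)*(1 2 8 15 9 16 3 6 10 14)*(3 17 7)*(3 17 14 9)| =42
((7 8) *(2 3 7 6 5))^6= ((2 3 7 8 6 5))^6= (8)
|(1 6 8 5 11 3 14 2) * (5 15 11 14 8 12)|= |(1 6 12 5 14 2)(3 8 15 11)|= 12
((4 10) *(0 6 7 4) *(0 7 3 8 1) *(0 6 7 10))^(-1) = (10)(0 4 7)(1 8 3 6)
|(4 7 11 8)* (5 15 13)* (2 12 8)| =6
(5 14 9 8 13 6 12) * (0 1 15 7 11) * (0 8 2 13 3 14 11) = [1, 15, 13, 14, 4, 11, 12, 0, 3, 2, 10, 8, 5, 6, 9, 7] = (0 1 15 7)(2 13 6 12 5 11 8 3 14 9)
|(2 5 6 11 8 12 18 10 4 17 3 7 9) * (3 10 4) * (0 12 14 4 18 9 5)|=20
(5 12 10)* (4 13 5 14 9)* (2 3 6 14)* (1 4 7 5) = (1 4 13)(2 3 6 14 9 7 5 12 10) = [0, 4, 3, 6, 13, 12, 14, 5, 8, 7, 2, 11, 10, 1, 9]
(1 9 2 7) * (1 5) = [0, 9, 7, 3, 4, 1, 6, 5, 8, 2] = (1 9 2 7 5)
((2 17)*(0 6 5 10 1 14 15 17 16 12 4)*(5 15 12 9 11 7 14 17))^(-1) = ((0 6 15 5 10 1 17 2 16 9 11 7 14 12 4))^(-1) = (0 4 12 14 7 11 9 16 2 17 1 10 5 15 6)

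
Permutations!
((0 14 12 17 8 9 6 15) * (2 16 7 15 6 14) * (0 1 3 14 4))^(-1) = ((0 2 16 7 15 1 3 14 12 17 8 9 4))^(-1) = (0 4 9 8 17 12 14 3 1 15 7 16 2)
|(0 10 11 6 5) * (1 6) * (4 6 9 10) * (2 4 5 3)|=|(0 5)(1 9 10 11)(2 4 6 3)|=4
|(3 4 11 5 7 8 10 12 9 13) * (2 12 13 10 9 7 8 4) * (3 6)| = 12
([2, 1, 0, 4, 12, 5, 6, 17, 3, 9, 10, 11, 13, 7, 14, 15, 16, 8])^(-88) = (3 13 8 12 17 4 7)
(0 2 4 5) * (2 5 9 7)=(0 5)(2 4 9 7)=[5, 1, 4, 3, 9, 0, 6, 2, 8, 7]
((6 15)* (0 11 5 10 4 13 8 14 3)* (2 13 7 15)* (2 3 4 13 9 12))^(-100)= (0 7 13)(2 12 9)(3 4 10)(5 6 14)(8 11 15)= ((0 11 5 10 13 8 14 4 7 15 6 3)(2 9 12))^(-100)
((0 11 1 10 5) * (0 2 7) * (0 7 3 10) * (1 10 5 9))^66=(0 11 10 9 1)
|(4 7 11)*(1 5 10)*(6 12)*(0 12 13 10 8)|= |(0 12 6 13 10 1 5 8)(4 7 11)|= 24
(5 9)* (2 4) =[0, 1, 4, 3, 2, 9, 6, 7, 8, 5] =(2 4)(5 9)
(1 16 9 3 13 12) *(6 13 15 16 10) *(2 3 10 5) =(1 5 2 3 15 16 9 10 6 13 12) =[0, 5, 3, 15, 4, 2, 13, 7, 8, 10, 6, 11, 1, 12, 14, 16, 9]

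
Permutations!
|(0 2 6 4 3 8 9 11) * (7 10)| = 8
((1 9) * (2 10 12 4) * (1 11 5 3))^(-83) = ((1 9 11 5 3)(2 10 12 4))^(-83) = (1 11 3 9 5)(2 10 12 4)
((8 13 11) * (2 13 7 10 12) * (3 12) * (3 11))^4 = ((2 13 3 12)(7 10 11 8))^4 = (13)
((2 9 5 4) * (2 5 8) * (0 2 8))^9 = ((0 2 9)(4 5))^9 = (9)(4 5)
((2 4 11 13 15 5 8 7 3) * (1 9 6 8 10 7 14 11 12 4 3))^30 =(1 5 11 6 7 15 14 9 10 13 8) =((1 9 6 8 14 11 13 15 5 10 7)(2 3)(4 12))^30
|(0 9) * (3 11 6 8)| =|(0 9)(3 11 6 8)| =4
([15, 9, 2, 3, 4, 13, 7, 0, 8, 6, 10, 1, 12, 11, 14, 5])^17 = [7, 11, 2, 3, 4, 15, 9, 6, 8, 1, 10, 13, 12, 5, 14, 0]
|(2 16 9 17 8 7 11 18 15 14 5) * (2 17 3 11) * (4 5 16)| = 42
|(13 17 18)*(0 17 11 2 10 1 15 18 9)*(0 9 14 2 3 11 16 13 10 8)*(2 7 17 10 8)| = |(0 10 1 15 18 8)(3 11)(7 17 14)(13 16)| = 6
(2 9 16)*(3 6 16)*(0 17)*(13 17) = (0 13 17)(2 9 3 6 16) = [13, 1, 9, 6, 4, 5, 16, 7, 8, 3, 10, 11, 12, 17, 14, 15, 2, 0]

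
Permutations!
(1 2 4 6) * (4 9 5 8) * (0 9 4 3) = (0 9 5 8 3)(1 2 4 6) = [9, 2, 4, 0, 6, 8, 1, 7, 3, 5]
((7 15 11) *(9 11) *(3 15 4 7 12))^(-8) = ((3 15 9 11 12)(4 7))^(-8) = (3 9 12 15 11)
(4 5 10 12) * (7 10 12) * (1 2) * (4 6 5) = (1 2)(5 12 6)(7 10) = [0, 2, 1, 3, 4, 12, 5, 10, 8, 9, 7, 11, 6]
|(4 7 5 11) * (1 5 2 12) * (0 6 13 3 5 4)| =|(0 6 13 3 5 11)(1 4 7 2 12)| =30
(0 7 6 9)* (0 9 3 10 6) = (0 7)(3 10 6) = [7, 1, 2, 10, 4, 5, 3, 0, 8, 9, 6]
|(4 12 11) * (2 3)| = |(2 3)(4 12 11)| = 6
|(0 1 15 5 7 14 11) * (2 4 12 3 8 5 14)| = 35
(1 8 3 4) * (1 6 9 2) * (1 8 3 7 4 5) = (1 3 5)(2 8 7 4 6 9) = [0, 3, 8, 5, 6, 1, 9, 4, 7, 2]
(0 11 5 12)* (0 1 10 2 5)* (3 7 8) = (0 11)(1 10 2 5 12)(3 7 8) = [11, 10, 5, 7, 4, 12, 6, 8, 3, 9, 2, 0, 1]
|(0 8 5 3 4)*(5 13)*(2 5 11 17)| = 9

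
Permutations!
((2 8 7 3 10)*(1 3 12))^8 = ((1 3 10 2 8 7 12))^8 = (1 3 10 2 8 7 12)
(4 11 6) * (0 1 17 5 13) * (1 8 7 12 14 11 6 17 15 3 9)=(0 8 7 12 14 11 17 5 13)(1 15 3 9)(4 6)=[8, 15, 2, 9, 6, 13, 4, 12, 7, 1, 10, 17, 14, 0, 11, 3, 16, 5]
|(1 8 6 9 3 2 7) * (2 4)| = |(1 8 6 9 3 4 2 7)| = 8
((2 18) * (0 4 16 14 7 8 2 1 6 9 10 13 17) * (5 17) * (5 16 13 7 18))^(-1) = (0 17 5 2 8 7 10 9 6 1 18 14 16 13 4)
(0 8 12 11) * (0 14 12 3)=[8, 1, 2, 0, 4, 5, 6, 7, 3, 9, 10, 14, 11, 13, 12]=(0 8 3)(11 14 12)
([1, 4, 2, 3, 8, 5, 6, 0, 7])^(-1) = [7, 0, 2, 3, 1, 5, 6, 8, 4]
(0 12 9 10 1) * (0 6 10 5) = (0 12 9 5)(1 6 10) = [12, 6, 2, 3, 4, 0, 10, 7, 8, 5, 1, 11, 9]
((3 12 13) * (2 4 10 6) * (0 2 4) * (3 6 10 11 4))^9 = (0 2)(3 12 13 6)(4 11)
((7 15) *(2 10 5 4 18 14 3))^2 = ((2 10 5 4 18 14 3)(7 15))^2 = (2 5 18 3 10 4 14)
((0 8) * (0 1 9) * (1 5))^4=((0 8 5 1 9))^4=(0 9 1 5 8)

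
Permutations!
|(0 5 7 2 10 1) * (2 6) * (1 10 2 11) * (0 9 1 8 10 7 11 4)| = 8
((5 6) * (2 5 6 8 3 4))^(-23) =((2 5 8 3 4))^(-23) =(2 8 4 5 3)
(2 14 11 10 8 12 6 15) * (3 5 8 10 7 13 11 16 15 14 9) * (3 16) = [0, 1, 9, 5, 4, 8, 14, 13, 12, 16, 10, 7, 6, 11, 3, 2, 15] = (2 9 16 15)(3 5 8 12 6 14)(7 13 11)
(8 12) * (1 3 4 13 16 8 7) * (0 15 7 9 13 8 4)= (0 15 7 1 3)(4 8 12 9 13 16)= [15, 3, 2, 0, 8, 5, 6, 1, 12, 13, 10, 11, 9, 16, 14, 7, 4]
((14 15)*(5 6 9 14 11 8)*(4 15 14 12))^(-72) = ((4 15 11 8 5 6 9 12))^(-72) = (15)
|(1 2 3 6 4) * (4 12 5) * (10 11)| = |(1 2 3 6 12 5 4)(10 11)| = 14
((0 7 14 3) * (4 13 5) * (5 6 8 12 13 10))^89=((0 7 14 3)(4 10 5)(6 8 12 13))^89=(0 7 14 3)(4 5 10)(6 8 12 13)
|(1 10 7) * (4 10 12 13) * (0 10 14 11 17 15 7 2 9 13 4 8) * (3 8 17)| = 15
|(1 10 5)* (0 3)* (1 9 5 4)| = |(0 3)(1 10 4)(5 9)| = 6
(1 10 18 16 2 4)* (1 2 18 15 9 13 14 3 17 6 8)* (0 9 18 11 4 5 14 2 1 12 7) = (0 9 13 2 5 14 3 17 6 8 12 7)(1 10 15 18 16 11 4) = [9, 10, 5, 17, 1, 14, 8, 0, 12, 13, 15, 4, 7, 2, 3, 18, 11, 6, 16]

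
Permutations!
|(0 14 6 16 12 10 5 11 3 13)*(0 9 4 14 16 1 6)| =|(0 16 12 10 5 11 3 13 9 4 14)(1 6)| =22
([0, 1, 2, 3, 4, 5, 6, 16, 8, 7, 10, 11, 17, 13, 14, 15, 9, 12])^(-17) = [0, 1, 2, 3, 4, 5, 6, 16, 8, 7, 10, 11, 17, 13, 14, 15, 9, 12]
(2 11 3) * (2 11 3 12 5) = (2 3 11 12 5) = [0, 1, 3, 11, 4, 2, 6, 7, 8, 9, 10, 12, 5]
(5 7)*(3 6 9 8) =(3 6 9 8)(5 7) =[0, 1, 2, 6, 4, 7, 9, 5, 3, 8]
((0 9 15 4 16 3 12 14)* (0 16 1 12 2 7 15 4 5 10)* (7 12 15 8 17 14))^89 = (0 5 1 9 10 15 4)(2 12 7 8 17 14 16 3)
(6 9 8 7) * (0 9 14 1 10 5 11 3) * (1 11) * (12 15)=(0 9 8 7 6 14 11 3)(1 10 5)(12 15)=[9, 10, 2, 0, 4, 1, 14, 6, 7, 8, 5, 3, 15, 13, 11, 12]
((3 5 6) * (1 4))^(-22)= (3 6 5)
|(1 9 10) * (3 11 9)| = 5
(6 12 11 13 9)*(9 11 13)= [0, 1, 2, 3, 4, 5, 12, 7, 8, 6, 10, 9, 13, 11]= (6 12 13 11 9)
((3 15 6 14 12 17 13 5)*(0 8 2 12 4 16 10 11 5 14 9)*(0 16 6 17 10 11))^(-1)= ((0 8 2 12 10)(3 15 17 13 14 4 6 9 16 11 5))^(-1)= (0 10 12 2 8)(3 5 11 16 9 6 4 14 13 17 15)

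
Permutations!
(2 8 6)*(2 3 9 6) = (2 8)(3 9 6) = [0, 1, 8, 9, 4, 5, 3, 7, 2, 6]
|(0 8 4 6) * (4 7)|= 5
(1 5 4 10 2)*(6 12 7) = (1 5 4 10 2)(6 12 7) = [0, 5, 1, 3, 10, 4, 12, 6, 8, 9, 2, 11, 7]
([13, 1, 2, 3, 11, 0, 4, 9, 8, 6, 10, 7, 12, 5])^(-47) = [13, 1, 2, 3, 9, 0, 7, 4, 8, 11, 10, 6, 12, 5]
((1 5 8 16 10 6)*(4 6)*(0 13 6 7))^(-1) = (0 7 4 10 16 8 5 1 6 13)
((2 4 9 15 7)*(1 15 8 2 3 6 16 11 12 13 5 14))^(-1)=(1 14 5 13 12 11 16 6 3 7 15)(2 8 9 4)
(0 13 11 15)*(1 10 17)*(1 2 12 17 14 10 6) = (0 13 11 15)(1 6)(2 12 17)(10 14) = [13, 6, 12, 3, 4, 5, 1, 7, 8, 9, 14, 15, 17, 11, 10, 0, 16, 2]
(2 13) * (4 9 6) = (2 13)(4 9 6) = [0, 1, 13, 3, 9, 5, 4, 7, 8, 6, 10, 11, 12, 2]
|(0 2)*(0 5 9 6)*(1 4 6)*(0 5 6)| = 7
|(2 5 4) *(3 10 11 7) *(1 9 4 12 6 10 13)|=|(1 9 4 2 5 12 6 10 11 7 3 13)|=12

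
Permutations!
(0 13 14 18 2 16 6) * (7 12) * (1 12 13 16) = (0 16 6)(1 12 7 13 14 18 2) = [16, 12, 1, 3, 4, 5, 0, 13, 8, 9, 10, 11, 7, 14, 18, 15, 6, 17, 2]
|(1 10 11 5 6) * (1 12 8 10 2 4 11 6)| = |(1 2 4 11 5)(6 12 8 10)| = 20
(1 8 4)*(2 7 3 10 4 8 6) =(1 6 2 7 3 10 4) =[0, 6, 7, 10, 1, 5, 2, 3, 8, 9, 4]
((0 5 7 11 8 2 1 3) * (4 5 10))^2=(0 4 7 8 1)(2 3 10 5 11)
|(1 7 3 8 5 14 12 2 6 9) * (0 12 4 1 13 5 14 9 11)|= 30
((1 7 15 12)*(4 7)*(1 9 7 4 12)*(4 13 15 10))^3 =(1 7 13 12 10 15 9 4)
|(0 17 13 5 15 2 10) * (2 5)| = 10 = |(0 17 13 2 10)(5 15)|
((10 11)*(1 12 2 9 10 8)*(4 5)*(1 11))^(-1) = (1 10 9 2 12)(4 5)(8 11)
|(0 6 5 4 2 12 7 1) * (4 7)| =15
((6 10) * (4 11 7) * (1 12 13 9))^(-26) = ((1 12 13 9)(4 11 7)(6 10))^(-26) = (1 13)(4 11 7)(9 12)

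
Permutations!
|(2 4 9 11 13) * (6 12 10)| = |(2 4 9 11 13)(6 12 10)| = 15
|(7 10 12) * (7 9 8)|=5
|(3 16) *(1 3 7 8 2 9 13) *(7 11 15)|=10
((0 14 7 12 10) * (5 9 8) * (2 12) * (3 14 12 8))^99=((0 12 10)(2 8 5 9 3 14 7))^99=(2 8 5 9 3 14 7)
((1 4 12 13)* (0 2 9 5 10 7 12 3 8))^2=((0 2 9 5 10 7 12 13 1 4 3 8))^2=(0 9 10 12 1 3)(2 5 7 13 4 8)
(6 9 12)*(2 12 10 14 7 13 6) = (2 12)(6 9 10 14 7 13) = [0, 1, 12, 3, 4, 5, 9, 13, 8, 10, 14, 11, 2, 6, 7]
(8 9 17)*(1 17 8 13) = [0, 17, 2, 3, 4, 5, 6, 7, 9, 8, 10, 11, 12, 1, 14, 15, 16, 13] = (1 17 13)(8 9)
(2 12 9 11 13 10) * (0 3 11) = (0 3 11 13 10 2 12 9) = [3, 1, 12, 11, 4, 5, 6, 7, 8, 0, 2, 13, 9, 10]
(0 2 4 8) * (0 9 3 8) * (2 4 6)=(0 4)(2 6)(3 8 9)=[4, 1, 6, 8, 0, 5, 2, 7, 9, 3]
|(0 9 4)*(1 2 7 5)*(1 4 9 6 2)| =|(9)(0 6 2 7 5 4)| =6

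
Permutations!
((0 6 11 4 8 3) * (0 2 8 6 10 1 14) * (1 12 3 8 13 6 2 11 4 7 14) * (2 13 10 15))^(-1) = (0 14 7 11 3 12 10 2 15)(4 6 13)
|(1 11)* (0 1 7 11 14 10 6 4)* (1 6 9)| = 12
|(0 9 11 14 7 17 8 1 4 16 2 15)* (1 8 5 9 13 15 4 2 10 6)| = |(0 13 15)(1 2 4 16 10 6)(5 9 11 14 7 17)| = 6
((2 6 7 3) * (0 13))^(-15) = (0 13)(2 6 7 3)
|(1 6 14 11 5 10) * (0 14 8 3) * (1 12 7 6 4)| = 10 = |(0 14 11 5 10 12 7 6 8 3)(1 4)|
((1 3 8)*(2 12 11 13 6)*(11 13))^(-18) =(2 13)(6 12)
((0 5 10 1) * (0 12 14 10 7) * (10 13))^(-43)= (0 7 5)(1 14 10 12 13)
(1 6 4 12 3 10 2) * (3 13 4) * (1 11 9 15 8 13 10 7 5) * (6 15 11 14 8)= [0, 15, 14, 7, 12, 1, 3, 5, 13, 11, 2, 9, 10, 4, 8, 6]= (1 15 6 3 7 5)(2 14 8 13 4 12 10)(9 11)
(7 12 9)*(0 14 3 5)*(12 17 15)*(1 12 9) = (0 14 3 5)(1 12)(7 17 15 9) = [14, 12, 2, 5, 4, 0, 6, 17, 8, 7, 10, 11, 1, 13, 3, 9, 16, 15]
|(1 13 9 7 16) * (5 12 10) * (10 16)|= |(1 13 9 7 10 5 12 16)|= 8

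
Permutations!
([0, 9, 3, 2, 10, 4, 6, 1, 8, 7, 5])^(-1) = [0, 7, 3, 2, 5, 10, 6, 9, 8, 1, 4]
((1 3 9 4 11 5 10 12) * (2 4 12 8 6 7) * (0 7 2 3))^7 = ((0 7 3 9 12 1)(2 4 11 5 10 8 6))^7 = (0 7 3 9 12 1)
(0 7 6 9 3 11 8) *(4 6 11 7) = (0 4 6 9 3 7 11 8) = [4, 1, 2, 7, 6, 5, 9, 11, 0, 3, 10, 8]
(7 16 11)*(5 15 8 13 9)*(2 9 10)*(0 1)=(0 1)(2 9 5 15 8 13 10)(7 16 11)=[1, 0, 9, 3, 4, 15, 6, 16, 13, 5, 2, 7, 12, 10, 14, 8, 11]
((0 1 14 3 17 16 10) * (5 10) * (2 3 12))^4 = (0 2 5 14 17)(1 3 10 12 16)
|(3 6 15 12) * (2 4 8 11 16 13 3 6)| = 21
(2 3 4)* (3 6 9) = (2 6 9 3 4) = [0, 1, 6, 4, 2, 5, 9, 7, 8, 3]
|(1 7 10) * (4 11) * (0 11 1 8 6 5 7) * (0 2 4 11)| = 15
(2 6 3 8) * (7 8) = (2 6 3 7 8) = [0, 1, 6, 7, 4, 5, 3, 8, 2]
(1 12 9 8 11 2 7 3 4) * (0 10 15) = (0 10 15)(1 12 9 8 11 2 7 3 4) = [10, 12, 7, 4, 1, 5, 6, 3, 11, 8, 15, 2, 9, 13, 14, 0]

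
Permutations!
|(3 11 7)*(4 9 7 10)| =6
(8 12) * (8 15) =[0, 1, 2, 3, 4, 5, 6, 7, 12, 9, 10, 11, 15, 13, 14, 8] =(8 12 15)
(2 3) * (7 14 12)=(2 3)(7 14 12)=[0, 1, 3, 2, 4, 5, 6, 14, 8, 9, 10, 11, 7, 13, 12]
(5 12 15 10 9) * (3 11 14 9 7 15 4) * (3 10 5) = [0, 1, 2, 11, 10, 12, 6, 15, 8, 3, 7, 14, 4, 13, 9, 5] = (3 11 14 9)(4 10 7 15 5 12)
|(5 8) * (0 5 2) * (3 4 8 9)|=|(0 5 9 3 4 8 2)|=7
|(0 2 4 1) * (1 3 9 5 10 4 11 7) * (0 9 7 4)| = |(0 2 11 4 3 7 1 9 5 10)| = 10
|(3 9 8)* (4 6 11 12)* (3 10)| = |(3 9 8 10)(4 6 11 12)| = 4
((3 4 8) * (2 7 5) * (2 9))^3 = ((2 7 5 9)(3 4 8))^3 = (2 9 5 7)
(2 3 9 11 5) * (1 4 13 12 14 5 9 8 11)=(1 4 13 12 14 5 2 3 8 11 9)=[0, 4, 3, 8, 13, 2, 6, 7, 11, 1, 10, 9, 14, 12, 5]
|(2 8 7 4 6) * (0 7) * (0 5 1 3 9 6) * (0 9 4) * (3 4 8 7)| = 10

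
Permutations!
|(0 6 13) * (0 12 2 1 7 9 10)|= |(0 6 13 12 2 1 7 9 10)|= 9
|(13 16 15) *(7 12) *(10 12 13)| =|(7 13 16 15 10 12)| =6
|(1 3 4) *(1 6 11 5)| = 6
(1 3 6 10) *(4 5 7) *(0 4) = (0 4 5 7)(1 3 6 10) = [4, 3, 2, 6, 5, 7, 10, 0, 8, 9, 1]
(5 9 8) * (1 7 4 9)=(1 7 4 9 8 5)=[0, 7, 2, 3, 9, 1, 6, 4, 5, 8]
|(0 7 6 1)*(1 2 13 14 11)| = 8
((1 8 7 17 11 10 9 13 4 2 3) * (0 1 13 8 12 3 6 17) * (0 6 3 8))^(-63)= ((0 1 12 8 7 6 17 11 10 9)(2 3 13 4))^(-63)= (0 11 7 1 10 6 12 9 17 8)(2 3 13 4)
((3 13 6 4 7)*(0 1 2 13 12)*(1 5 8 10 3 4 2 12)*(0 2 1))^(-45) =(13)(4 7) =((0 5 8 10 3)(1 12 2 13 6)(4 7))^(-45)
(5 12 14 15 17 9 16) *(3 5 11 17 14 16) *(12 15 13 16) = (3 5 15 14 13 16 11 17 9) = [0, 1, 2, 5, 4, 15, 6, 7, 8, 3, 10, 17, 12, 16, 13, 14, 11, 9]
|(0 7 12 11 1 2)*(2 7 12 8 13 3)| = 9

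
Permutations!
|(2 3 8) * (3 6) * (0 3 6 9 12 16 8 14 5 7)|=5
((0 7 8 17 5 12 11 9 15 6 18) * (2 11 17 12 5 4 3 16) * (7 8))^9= ((0 8 12 17 4 3 16 2 11 9 15 6 18))^9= (0 9 3 8 15 16 12 6 2 17 18 11 4)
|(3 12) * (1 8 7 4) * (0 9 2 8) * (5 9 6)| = |(0 6 5 9 2 8 7 4 1)(3 12)| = 18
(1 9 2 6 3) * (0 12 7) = (0 12 7)(1 9 2 6 3) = [12, 9, 6, 1, 4, 5, 3, 0, 8, 2, 10, 11, 7]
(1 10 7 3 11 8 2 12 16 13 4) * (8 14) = [0, 10, 12, 11, 1, 5, 6, 3, 2, 9, 7, 14, 16, 4, 8, 15, 13] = (1 10 7 3 11 14 8 2 12 16 13 4)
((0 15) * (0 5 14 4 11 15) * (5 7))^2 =(4 15 5)(7 14 11)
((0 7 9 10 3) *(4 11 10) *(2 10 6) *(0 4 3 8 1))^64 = ((0 7 9 3 4 11 6 2 10 8 1))^64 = (0 8 2 11 3 7 1 10 6 4 9)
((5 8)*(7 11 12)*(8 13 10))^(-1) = (5 8 10 13)(7 12 11)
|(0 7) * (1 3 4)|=|(0 7)(1 3 4)|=6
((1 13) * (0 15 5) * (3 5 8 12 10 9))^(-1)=((0 15 8 12 10 9 3 5)(1 13))^(-1)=(0 5 3 9 10 12 8 15)(1 13)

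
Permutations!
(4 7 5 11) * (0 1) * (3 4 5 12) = (0 1)(3 4 7 12)(5 11) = [1, 0, 2, 4, 7, 11, 6, 12, 8, 9, 10, 5, 3]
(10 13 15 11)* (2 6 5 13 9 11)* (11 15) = (2 6 5 13 11 10 9 15) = [0, 1, 6, 3, 4, 13, 5, 7, 8, 15, 9, 10, 12, 11, 14, 2]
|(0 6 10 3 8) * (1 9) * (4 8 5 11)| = |(0 6 10 3 5 11 4 8)(1 9)| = 8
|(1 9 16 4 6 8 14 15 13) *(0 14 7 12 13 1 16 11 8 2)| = |(0 14 15 1 9 11 8 7 12 13 16 4 6 2)| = 14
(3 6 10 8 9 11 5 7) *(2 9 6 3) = (2 9 11 5 7)(6 10 8) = [0, 1, 9, 3, 4, 7, 10, 2, 6, 11, 8, 5]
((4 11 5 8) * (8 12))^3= (4 12 11 8 5)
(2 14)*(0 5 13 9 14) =(0 5 13 9 14 2) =[5, 1, 0, 3, 4, 13, 6, 7, 8, 14, 10, 11, 12, 9, 2]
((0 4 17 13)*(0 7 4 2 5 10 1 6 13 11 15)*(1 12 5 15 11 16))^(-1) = ((0 2 15)(1 6 13 7 4 17 16)(5 10 12))^(-1) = (0 15 2)(1 16 17 4 7 13 6)(5 12 10)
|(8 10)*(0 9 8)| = 4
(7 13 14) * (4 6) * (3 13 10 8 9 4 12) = (3 13 14 7 10 8 9 4 6 12) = [0, 1, 2, 13, 6, 5, 12, 10, 9, 4, 8, 11, 3, 14, 7]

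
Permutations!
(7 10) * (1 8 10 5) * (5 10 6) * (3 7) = (1 8 6 5)(3 7 10) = [0, 8, 2, 7, 4, 1, 5, 10, 6, 9, 3]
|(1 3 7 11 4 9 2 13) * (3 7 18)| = |(1 7 11 4 9 2 13)(3 18)| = 14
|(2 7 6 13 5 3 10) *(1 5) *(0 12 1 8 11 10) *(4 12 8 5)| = 30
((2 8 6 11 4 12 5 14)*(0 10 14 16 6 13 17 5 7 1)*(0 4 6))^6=(0 17 2)(1 12)(4 7)(5 8 10)(13 14 16)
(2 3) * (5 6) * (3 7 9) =(2 7 9 3)(5 6) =[0, 1, 7, 2, 4, 6, 5, 9, 8, 3]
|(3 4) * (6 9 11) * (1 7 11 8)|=6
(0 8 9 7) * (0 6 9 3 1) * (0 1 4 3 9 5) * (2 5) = [8, 1, 5, 4, 3, 0, 2, 6, 9, 7] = (0 8 9 7 6 2 5)(3 4)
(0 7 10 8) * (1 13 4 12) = [7, 13, 2, 3, 12, 5, 6, 10, 0, 9, 8, 11, 1, 4] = (0 7 10 8)(1 13 4 12)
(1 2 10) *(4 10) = (1 2 4 10) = [0, 2, 4, 3, 10, 5, 6, 7, 8, 9, 1]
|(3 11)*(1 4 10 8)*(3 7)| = 12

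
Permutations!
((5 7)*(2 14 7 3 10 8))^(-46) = (2 5 8 7 10 14 3)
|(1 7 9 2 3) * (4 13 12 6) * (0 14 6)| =|(0 14 6 4 13 12)(1 7 9 2 3)| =30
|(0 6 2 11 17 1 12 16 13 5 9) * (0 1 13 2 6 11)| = |(0 11 17 13 5 9 1 12 16 2)| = 10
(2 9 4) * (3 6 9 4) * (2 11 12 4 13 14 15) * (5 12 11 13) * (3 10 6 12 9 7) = (2 5 9 10 6 7 3 12 4 13 14 15) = [0, 1, 5, 12, 13, 9, 7, 3, 8, 10, 6, 11, 4, 14, 15, 2]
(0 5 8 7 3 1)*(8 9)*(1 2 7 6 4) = (0 5 9 8 6 4 1)(2 7 3) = [5, 0, 7, 2, 1, 9, 4, 3, 6, 8]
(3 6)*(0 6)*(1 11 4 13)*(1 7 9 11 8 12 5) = (0 6 3)(1 8 12 5)(4 13 7 9 11) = [6, 8, 2, 0, 13, 1, 3, 9, 12, 11, 10, 4, 5, 7]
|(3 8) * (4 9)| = 2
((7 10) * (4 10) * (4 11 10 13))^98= (13)(7 10 11)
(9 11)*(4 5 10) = (4 5 10)(9 11) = [0, 1, 2, 3, 5, 10, 6, 7, 8, 11, 4, 9]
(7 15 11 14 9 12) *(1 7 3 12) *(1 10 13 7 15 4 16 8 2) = [0, 15, 1, 12, 16, 5, 6, 4, 2, 10, 13, 14, 3, 7, 9, 11, 8] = (1 15 11 14 9 10 13 7 4 16 8 2)(3 12)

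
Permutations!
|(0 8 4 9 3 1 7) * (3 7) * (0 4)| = 6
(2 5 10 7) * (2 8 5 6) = [0, 1, 6, 3, 4, 10, 2, 8, 5, 9, 7] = (2 6)(5 10 7 8)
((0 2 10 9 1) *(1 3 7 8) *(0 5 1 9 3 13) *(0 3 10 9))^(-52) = ((0 2 9 13 3 7 8)(1 5))^(-52) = (0 3 2 7 9 8 13)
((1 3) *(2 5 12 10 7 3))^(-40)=((1 2 5 12 10 7 3))^(-40)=(1 5 10 3 2 12 7)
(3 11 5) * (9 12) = (3 11 5)(9 12) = [0, 1, 2, 11, 4, 3, 6, 7, 8, 12, 10, 5, 9]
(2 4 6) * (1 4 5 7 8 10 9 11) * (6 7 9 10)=(1 4 7 8 6 2 5 9 11)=[0, 4, 5, 3, 7, 9, 2, 8, 6, 11, 10, 1]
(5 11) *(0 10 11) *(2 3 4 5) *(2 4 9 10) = (0 2 3 9 10 11 4 5) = [2, 1, 3, 9, 5, 0, 6, 7, 8, 10, 11, 4]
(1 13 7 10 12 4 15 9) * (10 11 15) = (1 13 7 11 15 9)(4 10 12) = [0, 13, 2, 3, 10, 5, 6, 11, 8, 1, 12, 15, 4, 7, 14, 9]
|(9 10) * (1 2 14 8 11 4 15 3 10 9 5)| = |(1 2 14 8 11 4 15 3 10 5)| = 10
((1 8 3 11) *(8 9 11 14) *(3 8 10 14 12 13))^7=((1 9 11)(3 12 13)(10 14))^7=(1 9 11)(3 12 13)(10 14)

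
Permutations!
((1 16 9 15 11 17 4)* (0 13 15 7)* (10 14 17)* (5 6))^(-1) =((0 13 15 11 10 14 17 4 1 16 9 7)(5 6))^(-1) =(0 7 9 16 1 4 17 14 10 11 15 13)(5 6)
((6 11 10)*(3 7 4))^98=(3 4 7)(6 10 11)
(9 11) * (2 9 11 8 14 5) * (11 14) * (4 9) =[0, 1, 4, 3, 9, 2, 6, 7, 11, 8, 10, 14, 12, 13, 5] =(2 4 9 8 11 14 5)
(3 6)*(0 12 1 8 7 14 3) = (0 12 1 8 7 14 3 6) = [12, 8, 2, 6, 4, 5, 0, 14, 7, 9, 10, 11, 1, 13, 3]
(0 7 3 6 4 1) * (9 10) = [7, 0, 2, 6, 1, 5, 4, 3, 8, 10, 9] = (0 7 3 6 4 1)(9 10)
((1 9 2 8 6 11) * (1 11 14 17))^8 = ((1 9 2 8 6 14 17))^8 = (1 9 2 8 6 14 17)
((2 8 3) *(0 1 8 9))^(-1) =(0 9 2 3 8 1) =((0 1 8 3 2 9))^(-1)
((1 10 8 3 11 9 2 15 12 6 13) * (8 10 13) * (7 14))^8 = (15)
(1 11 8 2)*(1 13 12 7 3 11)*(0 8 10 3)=(0 8 2 13 12 7)(3 11 10)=[8, 1, 13, 11, 4, 5, 6, 0, 2, 9, 3, 10, 7, 12]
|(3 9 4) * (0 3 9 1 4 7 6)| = |(0 3 1 4 9 7 6)| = 7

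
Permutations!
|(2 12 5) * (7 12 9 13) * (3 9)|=7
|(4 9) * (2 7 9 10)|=5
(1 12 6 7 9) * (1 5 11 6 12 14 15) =(1 14 15)(5 11 6 7 9) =[0, 14, 2, 3, 4, 11, 7, 9, 8, 5, 10, 6, 12, 13, 15, 1]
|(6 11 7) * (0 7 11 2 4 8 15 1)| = 8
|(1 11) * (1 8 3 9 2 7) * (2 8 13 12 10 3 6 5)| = 12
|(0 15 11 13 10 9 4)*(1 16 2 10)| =10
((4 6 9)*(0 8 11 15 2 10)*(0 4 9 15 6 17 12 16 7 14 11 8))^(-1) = (2 15 6 11 14 7 16 12 17 4 10) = ((2 10 4 17 12 16 7 14 11 6 15))^(-1)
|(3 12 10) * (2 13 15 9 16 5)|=6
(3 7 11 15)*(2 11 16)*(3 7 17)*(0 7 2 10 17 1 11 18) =(0 7 16 10 17 3 1 11 15 2 18) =[7, 11, 18, 1, 4, 5, 6, 16, 8, 9, 17, 15, 12, 13, 14, 2, 10, 3, 0]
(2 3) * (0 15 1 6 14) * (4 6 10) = [15, 10, 3, 2, 6, 5, 14, 7, 8, 9, 4, 11, 12, 13, 0, 1] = (0 15 1 10 4 6 14)(2 3)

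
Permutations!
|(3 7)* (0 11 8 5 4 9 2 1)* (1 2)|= |(0 11 8 5 4 9 1)(3 7)|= 14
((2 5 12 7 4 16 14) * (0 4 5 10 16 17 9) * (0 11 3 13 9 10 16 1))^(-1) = (0 1 10 17 4)(2 14 16)(3 11 9 13)(5 7 12)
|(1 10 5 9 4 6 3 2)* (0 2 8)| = 10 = |(0 2 1 10 5 9 4 6 3 8)|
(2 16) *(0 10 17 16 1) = [10, 0, 1, 3, 4, 5, 6, 7, 8, 9, 17, 11, 12, 13, 14, 15, 2, 16] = (0 10 17 16 2 1)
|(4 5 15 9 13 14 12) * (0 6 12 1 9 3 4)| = 12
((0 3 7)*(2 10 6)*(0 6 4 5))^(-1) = ((0 3 7 6 2 10 4 5))^(-1) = (0 5 4 10 2 6 7 3)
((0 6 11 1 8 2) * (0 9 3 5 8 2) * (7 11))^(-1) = ((0 6 7 11 1 2 9 3 5 8))^(-1) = (0 8 5 3 9 2 1 11 7 6)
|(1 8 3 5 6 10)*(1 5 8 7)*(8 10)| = 10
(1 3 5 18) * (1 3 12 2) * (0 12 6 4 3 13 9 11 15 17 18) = (0 12 2 1 6 4 3 5)(9 11 15 17 18 13) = [12, 6, 1, 5, 3, 0, 4, 7, 8, 11, 10, 15, 2, 9, 14, 17, 16, 18, 13]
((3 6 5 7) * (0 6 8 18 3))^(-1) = (0 7 5 6)(3 18 8)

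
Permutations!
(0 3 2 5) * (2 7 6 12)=(0 3 7 6 12 2 5)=[3, 1, 5, 7, 4, 0, 12, 6, 8, 9, 10, 11, 2]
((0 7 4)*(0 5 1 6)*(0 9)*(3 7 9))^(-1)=(0 9)(1 5 4 7 3 6)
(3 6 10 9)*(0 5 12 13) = (0 5 12 13)(3 6 10 9) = [5, 1, 2, 6, 4, 12, 10, 7, 8, 3, 9, 11, 13, 0]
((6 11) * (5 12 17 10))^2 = ((5 12 17 10)(6 11))^2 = (5 17)(10 12)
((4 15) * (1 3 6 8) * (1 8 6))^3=((1 3)(4 15))^3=(1 3)(4 15)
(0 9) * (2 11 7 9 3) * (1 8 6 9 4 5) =(0 3 2 11 7 4 5 1 8 6 9) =[3, 8, 11, 2, 5, 1, 9, 4, 6, 0, 10, 7]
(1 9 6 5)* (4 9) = (1 4 9 6 5) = [0, 4, 2, 3, 9, 1, 5, 7, 8, 6]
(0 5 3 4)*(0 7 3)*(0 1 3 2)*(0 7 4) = (0 5 1 3)(2 7) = [5, 3, 7, 0, 4, 1, 6, 2]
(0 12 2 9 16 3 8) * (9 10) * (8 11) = (0 12 2 10 9 16 3 11 8) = [12, 1, 10, 11, 4, 5, 6, 7, 0, 16, 9, 8, 2, 13, 14, 15, 3]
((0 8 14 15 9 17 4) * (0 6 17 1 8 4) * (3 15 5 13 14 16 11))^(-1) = (0 17 6 4)(1 9 15 3 11 16 8)(5 14 13)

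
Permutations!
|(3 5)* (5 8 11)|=4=|(3 8 11 5)|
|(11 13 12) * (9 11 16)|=|(9 11 13 12 16)|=5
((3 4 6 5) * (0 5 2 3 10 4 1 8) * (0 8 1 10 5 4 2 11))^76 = ((0 4 6 11)(2 3 10))^76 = (11)(2 3 10)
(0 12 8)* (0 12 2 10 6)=(0 2 10 6)(8 12)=[2, 1, 10, 3, 4, 5, 0, 7, 12, 9, 6, 11, 8]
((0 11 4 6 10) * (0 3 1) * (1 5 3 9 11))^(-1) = (0 1)(3 5)(4 11 9 10 6)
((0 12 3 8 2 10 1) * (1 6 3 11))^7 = ((0 12 11 1)(2 10 6 3 8))^7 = (0 1 11 12)(2 6 8 10 3)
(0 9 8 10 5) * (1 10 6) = (0 9 8 6 1 10 5) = [9, 10, 2, 3, 4, 0, 1, 7, 6, 8, 5]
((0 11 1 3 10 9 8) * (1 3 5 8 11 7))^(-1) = ((0 7 1 5 8)(3 10 9 11))^(-1) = (0 8 5 1 7)(3 11 9 10)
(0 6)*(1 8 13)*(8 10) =(0 6)(1 10 8 13) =[6, 10, 2, 3, 4, 5, 0, 7, 13, 9, 8, 11, 12, 1]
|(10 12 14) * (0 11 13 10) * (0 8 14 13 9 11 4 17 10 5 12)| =|(0 4 17 10)(5 12 13)(8 14)(9 11)| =12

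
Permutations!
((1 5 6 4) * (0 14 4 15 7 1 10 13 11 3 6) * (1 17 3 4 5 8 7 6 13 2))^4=(0 14 5)(1 3 10 7 11)(2 17 4 8 13)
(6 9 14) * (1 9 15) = (1 9 14 6 15) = [0, 9, 2, 3, 4, 5, 15, 7, 8, 14, 10, 11, 12, 13, 6, 1]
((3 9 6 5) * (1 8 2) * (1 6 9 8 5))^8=((9)(1 5 3 8 2 6))^8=(9)(1 3 2)(5 8 6)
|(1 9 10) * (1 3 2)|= |(1 9 10 3 2)|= 5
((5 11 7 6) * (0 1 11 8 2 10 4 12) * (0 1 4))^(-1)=((0 4 12 1 11 7 6 5 8 2 10))^(-1)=(0 10 2 8 5 6 7 11 1 12 4)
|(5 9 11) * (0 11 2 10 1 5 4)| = 15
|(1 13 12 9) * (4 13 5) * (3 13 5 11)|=|(1 11 3 13 12 9)(4 5)|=6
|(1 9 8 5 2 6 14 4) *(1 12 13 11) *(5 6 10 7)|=|(1 9 8 6 14 4 12 13 11)(2 10 7 5)|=36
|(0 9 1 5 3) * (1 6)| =6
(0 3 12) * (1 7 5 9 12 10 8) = (0 3 10 8 1 7 5 9 12) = [3, 7, 2, 10, 4, 9, 6, 5, 1, 12, 8, 11, 0]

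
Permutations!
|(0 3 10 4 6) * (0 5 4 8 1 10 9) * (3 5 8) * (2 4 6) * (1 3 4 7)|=|(0 5 6 8 3 9)(1 10 4 2 7)|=30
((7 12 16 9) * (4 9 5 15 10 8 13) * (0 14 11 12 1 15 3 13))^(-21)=(0 9 12 15 3)(1 5 8 4 11)(7 16 10 13 14)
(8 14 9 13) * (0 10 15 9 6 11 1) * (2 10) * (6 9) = (0 2 10 15 6 11 1)(8 14 9 13) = [2, 0, 10, 3, 4, 5, 11, 7, 14, 13, 15, 1, 12, 8, 9, 6]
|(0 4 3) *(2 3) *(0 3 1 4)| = |(1 4 2)| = 3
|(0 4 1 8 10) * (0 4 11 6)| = 12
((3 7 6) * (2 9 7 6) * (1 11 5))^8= ((1 11 5)(2 9 7)(3 6))^8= (1 5 11)(2 7 9)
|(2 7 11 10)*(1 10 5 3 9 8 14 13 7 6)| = 8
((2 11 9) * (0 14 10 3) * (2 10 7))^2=((0 14 7 2 11 9 10 3))^2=(0 7 11 10)(2 9 3 14)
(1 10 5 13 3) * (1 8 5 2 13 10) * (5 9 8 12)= (2 13 3 12 5 10)(8 9)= [0, 1, 13, 12, 4, 10, 6, 7, 9, 8, 2, 11, 5, 3]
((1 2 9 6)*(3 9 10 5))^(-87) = (1 3 2 9 10 6 5)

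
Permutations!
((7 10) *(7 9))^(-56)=(7 10 9)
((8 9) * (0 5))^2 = ((0 5)(8 9))^2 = (9)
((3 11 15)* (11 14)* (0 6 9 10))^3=((0 6 9 10)(3 14 11 15))^3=(0 10 9 6)(3 15 11 14)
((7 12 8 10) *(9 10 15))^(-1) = (7 10 9 15 8 12)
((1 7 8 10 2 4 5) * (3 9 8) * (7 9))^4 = ((1 9 8 10 2 4 5)(3 7))^4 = (1 2 9 4 8 5 10)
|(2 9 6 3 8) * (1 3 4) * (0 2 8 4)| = |(0 2 9 6)(1 3 4)| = 12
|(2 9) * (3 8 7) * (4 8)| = |(2 9)(3 4 8 7)| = 4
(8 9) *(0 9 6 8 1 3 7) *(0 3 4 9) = (1 4 9)(3 7)(6 8) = [0, 4, 2, 7, 9, 5, 8, 3, 6, 1]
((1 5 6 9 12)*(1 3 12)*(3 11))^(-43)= (1 5 6 9)(3 11 12)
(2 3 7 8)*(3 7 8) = (2 7 3 8) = [0, 1, 7, 8, 4, 5, 6, 3, 2]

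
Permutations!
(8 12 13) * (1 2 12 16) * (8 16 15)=(1 2 12 13 16)(8 15)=[0, 2, 12, 3, 4, 5, 6, 7, 15, 9, 10, 11, 13, 16, 14, 8, 1]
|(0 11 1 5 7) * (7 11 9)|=3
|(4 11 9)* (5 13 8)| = |(4 11 9)(5 13 8)| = 3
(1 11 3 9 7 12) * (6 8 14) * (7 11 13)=(1 13 7 12)(3 9 11)(6 8 14)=[0, 13, 2, 9, 4, 5, 8, 12, 14, 11, 10, 3, 1, 7, 6]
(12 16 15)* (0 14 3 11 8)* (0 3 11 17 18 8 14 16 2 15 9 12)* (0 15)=(0 16 9 12 2)(3 17 18 8)(11 14)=[16, 1, 0, 17, 4, 5, 6, 7, 3, 12, 10, 14, 2, 13, 11, 15, 9, 18, 8]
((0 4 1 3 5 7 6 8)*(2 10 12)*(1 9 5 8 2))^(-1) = ((0 4 9 5 7 6 2 10 12 1 3 8))^(-1) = (0 8 3 1 12 10 2 6 7 5 9 4)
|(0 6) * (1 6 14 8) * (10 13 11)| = |(0 14 8 1 6)(10 13 11)| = 15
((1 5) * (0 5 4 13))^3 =((0 5 1 4 13))^3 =(0 4 5 13 1)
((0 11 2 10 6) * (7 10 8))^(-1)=(0 6 10 7 8 2 11)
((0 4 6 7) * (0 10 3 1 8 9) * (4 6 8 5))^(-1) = (0 9 8 4 5 1 3 10 7 6)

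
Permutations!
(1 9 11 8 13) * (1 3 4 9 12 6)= (1 12 6)(3 4 9 11 8 13)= [0, 12, 2, 4, 9, 5, 1, 7, 13, 11, 10, 8, 6, 3]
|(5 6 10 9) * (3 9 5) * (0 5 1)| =|(0 5 6 10 1)(3 9)| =10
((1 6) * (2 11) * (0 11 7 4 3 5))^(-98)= (11)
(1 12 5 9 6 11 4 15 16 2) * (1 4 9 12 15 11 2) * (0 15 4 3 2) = (0 15 16 1 4 11 9 6)(2 3)(5 12) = [15, 4, 3, 2, 11, 12, 0, 7, 8, 6, 10, 9, 5, 13, 14, 16, 1]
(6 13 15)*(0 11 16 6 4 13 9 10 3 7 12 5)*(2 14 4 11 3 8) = (0 3 7 12 5)(2 14 4 13 15 11 16 6 9 10 8) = [3, 1, 14, 7, 13, 0, 9, 12, 2, 10, 8, 16, 5, 15, 4, 11, 6]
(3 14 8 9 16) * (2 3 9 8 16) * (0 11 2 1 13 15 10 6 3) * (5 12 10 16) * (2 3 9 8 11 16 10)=[16, 13, 0, 14, 4, 12, 9, 7, 11, 1, 6, 3, 2, 15, 5, 10, 8]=(0 16 8 11 3 14 5 12 2)(1 13 15 10 6 9)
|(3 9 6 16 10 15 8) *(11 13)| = |(3 9 6 16 10 15 8)(11 13)| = 14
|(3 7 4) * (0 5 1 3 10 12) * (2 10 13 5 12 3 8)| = 18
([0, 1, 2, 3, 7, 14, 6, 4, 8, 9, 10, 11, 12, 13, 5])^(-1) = [0, 1, 2, 3, 7, 14, 6, 4, 8, 9, 10, 11, 12, 13, 5]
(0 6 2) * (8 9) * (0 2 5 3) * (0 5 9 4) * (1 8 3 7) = (0 6 9 3 5 7 1 8 4) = [6, 8, 2, 5, 0, 7, 9, 1, 4, 3]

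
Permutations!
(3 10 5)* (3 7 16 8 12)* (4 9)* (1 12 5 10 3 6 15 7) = [0, 12, 2, 3, 9, 1, 15, 16, 5, 4, 10, 11, 6, 13, 14, 7, 8] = (1 12 6 15 7 16 8 5)(4 9)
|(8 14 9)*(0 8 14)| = |(0 8)(9 14)| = 2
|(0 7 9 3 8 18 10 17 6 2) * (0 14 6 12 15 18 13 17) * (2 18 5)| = |(0 7 9 3 8 13 17 12 15 5 2 14 6 18 10)| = 15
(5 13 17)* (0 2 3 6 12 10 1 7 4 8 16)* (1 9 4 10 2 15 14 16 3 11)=(0 15 14 16)(1 7 10 9 4 8 3 6 12 2 11)(5 13 17)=[15, 7, 11, 6, 8, 13, 12, 10, 3, 4, 9, 1, 2, 17, 16, 14, 0, 5]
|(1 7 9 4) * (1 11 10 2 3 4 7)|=10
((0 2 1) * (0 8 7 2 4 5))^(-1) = ((0 4 5)(1 8 7 2))^(-1) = (0 5 4)(1 2 7 8)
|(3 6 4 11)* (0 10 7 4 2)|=|(0 10 7 4 11 3 6 2)|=8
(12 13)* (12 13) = (13) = [0, 1, 2, 3, 4, 5, 6, 7, 8, 9, 10, 11, 12, 13]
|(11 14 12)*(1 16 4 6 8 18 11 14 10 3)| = 18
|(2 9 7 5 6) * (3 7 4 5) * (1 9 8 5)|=|(1 9 4)(2 8 5 6)(3 7)|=12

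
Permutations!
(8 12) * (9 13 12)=(8 9 13 12)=[0, 1, 2, 3, 4, 5, 6, 7, 9, 13, 10, 11, 8, 12]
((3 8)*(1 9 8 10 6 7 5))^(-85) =((1 9 8 3 10 6 7 5))^(-85) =(1 3 7 9 10 5 8 6)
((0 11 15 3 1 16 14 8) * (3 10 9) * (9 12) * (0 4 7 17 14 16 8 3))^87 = (0 10)(1 7 3 4 14 8 17)(9 15)(11 12) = ((0 11 15 10 12 9)(1 8 4 7 17 14 3))^87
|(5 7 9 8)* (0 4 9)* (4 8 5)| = 6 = |(0 8 4 9 5 7)|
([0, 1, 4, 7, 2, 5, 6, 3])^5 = (2 4)(3 7)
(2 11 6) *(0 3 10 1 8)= (0 3 10 1 8)(2 11 6)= [3, 8, 11, 10, 4, 5, 2, 7, 0, 9, 1, 6]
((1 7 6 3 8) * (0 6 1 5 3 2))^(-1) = (0 2 6)(1 7)(3 5 8)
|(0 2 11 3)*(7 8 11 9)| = |(0 2 9 7 8 11 3)| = 7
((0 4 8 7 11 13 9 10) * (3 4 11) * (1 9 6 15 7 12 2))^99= (0 11 13 6 15 7 3 4 8 12 2 1 9 10)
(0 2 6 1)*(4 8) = (0 2 6 1)(4 8) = [2, 0, 6, 3, 8, 5, 1, 7, 4]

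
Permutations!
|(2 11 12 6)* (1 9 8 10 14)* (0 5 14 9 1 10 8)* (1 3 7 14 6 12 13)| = 12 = |(0 5 6 2 11 13 1 3 7 14 10 9)|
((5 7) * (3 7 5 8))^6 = (8)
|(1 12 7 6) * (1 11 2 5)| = 7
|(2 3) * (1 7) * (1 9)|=|(1 7 9)(2 3)|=6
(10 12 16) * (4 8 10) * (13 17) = (4 8 10 12 16)(13 17) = [0, 1, 2, 3, 8, 5, 6, 7, 10, 9, 12, 11, 16, 17, 14, 15, 4, 13]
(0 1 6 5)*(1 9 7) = (0 9 7 1 6 5) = [9, 6, 2, 3, 4, 0, 5, 1, 8, 7]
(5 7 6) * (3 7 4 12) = (3 7 6 5 4 12) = [0, 1, 2, 7, 12, 4, 5, 6, 8, 9, 10, 11, 3]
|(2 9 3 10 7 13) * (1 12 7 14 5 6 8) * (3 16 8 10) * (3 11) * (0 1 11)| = |(0 1 12 7 13 2 9 16 8 11 3)(5 6 10 14)| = 44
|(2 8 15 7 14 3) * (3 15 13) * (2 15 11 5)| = 9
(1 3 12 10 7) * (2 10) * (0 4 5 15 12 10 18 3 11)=(0 4 5 15 12 2 18 3 10 7 1 11)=[4, 11, 18, 10, 5, 15, 6, 1, 8, 9, 7, 0, 2, 13, 14, 12, 16, 17, 3]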